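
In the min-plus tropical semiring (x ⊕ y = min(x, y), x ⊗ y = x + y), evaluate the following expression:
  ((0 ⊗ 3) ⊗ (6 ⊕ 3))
((0 ⊗ 3) ⊗ (6 ⊕ 3)) = 6

Expand innermost to outermost. Recall ⊕ takes the minimum of its arguments and ⊗ takes their sum. Working out the expression ((0 ⊗ 3) ⊗ (6 ⊕ 3)) gives 6.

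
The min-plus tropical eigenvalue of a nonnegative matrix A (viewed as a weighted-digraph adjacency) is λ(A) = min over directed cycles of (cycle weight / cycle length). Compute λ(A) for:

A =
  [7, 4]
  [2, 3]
λ(A) = 3

Enumerate directed cycles and compute their means (weight / length). Sample:
  cycle 0 → 0: weight = 7, length = 1, mean = 7/1 ≈ 7.000
  cycle 1 → 1: weight = 3, length = 1, mean = 3/1 ≈ 3.000
  cycle 0 → 1 → 0: weight = 6, length = 2, mean = 6/2 ≈ 3.000
  cycle 1 → 0 → 1: weight = 6, length = 2, mean = 6/2 ≈ 3.000
Minimum mean = 3.000, attained e.g. along the cycle 1 → 1 with weight 3 and length 1. So λ(A) = 3/1 = 3.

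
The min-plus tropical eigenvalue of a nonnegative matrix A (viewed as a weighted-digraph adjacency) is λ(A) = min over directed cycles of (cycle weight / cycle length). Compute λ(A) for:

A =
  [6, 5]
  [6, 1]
λ(A) = 1

Enumerate directed cycles and compute their means (weight / length). Sample:
  cycle 0 → 0: weight = 6, length = 1, mean = 6/1 ≈ 6.000
  cycle 1 → 1: weight = 1, length = 1, mean = 1/1 ≈ 1.000
  cycle 0 → 1 → 0: weight = 11, length = 2, mean = 11/2 ≈ 5.500
  cycle 1 → 0 → 1: weight = 11, length = 2, mean = 11/2 ≈ 5.500
Minimum mean = 1.000, attained e.g. along the cycle 1 → 1 with weight 1 and length 1. So λ(A) = 1/1 = 1.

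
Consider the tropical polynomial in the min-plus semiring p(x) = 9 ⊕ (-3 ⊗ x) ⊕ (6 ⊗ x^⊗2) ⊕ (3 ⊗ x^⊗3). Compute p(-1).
p(-1) = -4

A tropical monomial a ⊗ x^⊗i evaluates to a + i · x. Evaluating each term at x = -1:
  Term 0 contributes 9 + 0 · -1 = 9
  Term 1 contributes -3 + 1 · -1 = -4
  Term 2 contributes 6 + 2 · -1 = 4
  Term 3 contributes 3 + 3 · -1 = 0
p(-1) = ⊕ of these = min[9, -4, 4, 0] = -4.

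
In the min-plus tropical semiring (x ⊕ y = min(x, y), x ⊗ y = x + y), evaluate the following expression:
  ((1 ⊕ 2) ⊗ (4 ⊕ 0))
((1 ⊕ 2) ⊗ (4 ⊕ 0)) = 1

Expand innermost to outermost. Recall ⊕ takes the minimum of its arguments and ⊗ takes their sum. Working out the expression ((1 ⊕ 2) ⊗ (4 ⊕ 0)) gives 1.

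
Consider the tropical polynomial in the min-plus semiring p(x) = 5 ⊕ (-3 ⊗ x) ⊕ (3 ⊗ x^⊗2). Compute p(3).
p(3) = 0

A tropical monomial a ⊗ x^⊗i evaluates to a + i · x. Evaluating each term at x = 3:
  Term 0 contributes 5 + 0 · 3 = 5
  Term 1 contributes -3 + 1 · 3 = 0
  Term 2 contributes 3 + 2 · 3 = 9
p(3) = ⊕ of these = min[5, 0, 9] = 0.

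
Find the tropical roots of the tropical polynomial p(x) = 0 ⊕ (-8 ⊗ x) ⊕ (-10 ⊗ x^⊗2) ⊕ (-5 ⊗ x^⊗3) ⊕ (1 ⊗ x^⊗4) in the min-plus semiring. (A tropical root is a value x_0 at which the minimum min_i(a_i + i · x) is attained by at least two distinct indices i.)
Roots: {-6, -5, 2, 8}

Each tropical root is a break point of the lower envelope of the lines y = a_i + i · x (there are 5 lines, with slopes 0, 1, ..., 4). Only the lines that attain the minimum somewhere contribute to roots; other lines are dominated. Here the surviving (envelope) indices are i = 4, i = 3, i = 2, i = 1, i = 0.
Intersections between consecutive envelope lines give the roots: for adjacent envelope indices i < j the intersection is x = (a_i − a_j) / (j − i). Reading off the sorted break points: {-6, -5, 2, 8}.
Verification: at each break x_0, at least two indices attain the minimum of min_i(a_i + i · x_0).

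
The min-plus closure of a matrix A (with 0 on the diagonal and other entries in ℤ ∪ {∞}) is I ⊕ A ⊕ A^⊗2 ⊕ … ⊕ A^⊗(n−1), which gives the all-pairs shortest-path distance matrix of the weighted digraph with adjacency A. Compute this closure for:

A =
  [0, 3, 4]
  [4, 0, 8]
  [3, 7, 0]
Closure =
  [0, 3, 4]
  [4, 0, 8]
  [3, 6, 0]

This is the Floyd-Warshall all-pairs shortest-path computation. For each intermediate vertex k = 0, 1, …, 2, update dist[i][j] ← min(dist[i][j], dist[i][k] + dist[k][j]). The final matrix gives, for each (i, j), the minimum total weight of any directed path from i to j (possibly empty when i = j).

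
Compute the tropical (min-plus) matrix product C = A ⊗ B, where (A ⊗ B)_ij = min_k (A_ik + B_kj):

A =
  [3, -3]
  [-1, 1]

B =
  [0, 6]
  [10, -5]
A ⊗ B =
  [3, -8]
  [-1, -4]

Apply the min-plus product entry-by-entry:
  C[0][0] = min over k of (A[0][0] + B[0][0] = 3 + 0 = 3, A[0][1] + B[1][0] = -3 + 10 = 7) = 3 (attained at k = 0)
  C[0][1] = min over k of (A[0][0] + B[0][1] = 3 + 6 = 9, A[0][1] + B[1][1] = -3 + -5 = -8) = -8 (attained at k = 1)
  C[1][0] = min over k of (A[1][0] + B[0][0] = -1 + 0 = -1, A[1][1] + B[1][0] = 1 + 10 = 11) = -1 (attained at k = 0)
  C[1][1] = min over k of (A[1][0] + B[0][1] = -1 + 6 = 5, A[1][1] + B[1][1] = 1 + -5 = -4) = -4 (attained at k = 1)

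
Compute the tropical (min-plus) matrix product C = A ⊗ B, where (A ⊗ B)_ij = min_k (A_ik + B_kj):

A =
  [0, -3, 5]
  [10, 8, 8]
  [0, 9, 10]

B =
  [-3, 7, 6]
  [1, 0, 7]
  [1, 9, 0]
A ⊗ B =
  [-3, -3, 4]
  [7, 8, 8]
  [-3, 7, 6]

Apply the min-plus product entry-by-entry:
  C[0][0] = min over k of (A[0][0] + B[0][0] = 0 + -3 = -3, A[0][1] + B[1][0] = -3 + 1 = -2, A[0][2] + B[2][0] = 5 + 1 = 6) = -3 (attained at k = 0)
  C[0][1] = min over k of (A[0][0] + B[0][1] = 0 + 7 = 7, A[0][1] + B[1][1] = -3 + 0 = -3, A[0][2] + B[2][1] = 5 + 9 = 14) = -3 (attained at k = 1)
  C[0][2] = min over k of (A[0][0] + B[0][2] = 0 + 6 = 6, A[0][1] + B[1][2] = -3 + 7 = 4, A[0][2] + B[2][2] = 5 + 0 = 5) = 4 (attained at k = 1)
  C[1][0] = min over k of (A[1][0] + B[0][0] = 10 + -3 = 7, A[1][1] + B[1][0] = 8 + 1 = 9, A[1][2] + B[2][0] = 8 + 1 = 9) = 7 (attained at k = 0)
  C[1][1] = min over k of (A[1][0] + B[0][1] = 10 + 7 = 17, A[1][1] + B[1][1] = 8 + 0 = 8, A[1][2] + B[2][1] = 8 + 9 = 17) = 8 (attained at k = 1)
  C[1][2] = min over k of (A[1][0] + B[0][2] = 10 + 6 = 16, A[1][1] + B[1][2] = 8 + 7 = 15, A[1][2] + B[2][2] = 8 + 0 = 8) = 8 (attained at k = 2)
  C[2][0] = min over k of (A[2][0] + B[0][0] = 0 + -3 = -3, A[2][1] + B[1][0] = 9 + 1 = 10, A[2][2] + B[2][0] = 10 + 1 = 11) = -3 (attained at k = 0)
  C[2][1] = min over k of (A[2][0] + B[0][1] = 0 + 7 = 7, A[2][1] + B[1][1] = 9 + 0 = 9, A[2][2] + B[2][1] = 10 + 9 = 19) = 7 (attained at k = 0)
  C[2][2] = min over k of (A[2][0] + B[0][2] = 0 + 6 = 6, A[2][1] + B[1][2] = 9 + 7 = 16, A[2][2] + B[2][2] = 10 + 0 = 10) = 6 (attained at k = 0)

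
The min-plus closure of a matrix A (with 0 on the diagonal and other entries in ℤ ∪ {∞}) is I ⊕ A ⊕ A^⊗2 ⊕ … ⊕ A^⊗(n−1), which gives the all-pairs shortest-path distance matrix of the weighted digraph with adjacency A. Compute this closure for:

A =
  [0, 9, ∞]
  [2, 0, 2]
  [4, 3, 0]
Closure =
  [0, 9, 11]
  [2, 0, 2]
  [4, 3, 0]

This is the Floyd-Warshall all-pairs shortest-path computation. For each intermediate vertex k = 0, 1, …, 2, update dist[i][j] ← min(dist[i][j], dist[i][k] + dist[k][j]). The final matrix gives, for each (i, j), the minimum total weight of any directed path from i to j (possibly empty when i = j).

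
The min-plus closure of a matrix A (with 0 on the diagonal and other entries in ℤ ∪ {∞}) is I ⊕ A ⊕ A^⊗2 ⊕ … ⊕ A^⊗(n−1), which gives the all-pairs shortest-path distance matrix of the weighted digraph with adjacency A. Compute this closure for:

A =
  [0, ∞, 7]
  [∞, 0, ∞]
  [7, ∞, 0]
Closure =
  [0, ∞, 7]
  [∞, 0, ∞]
  [7, ∞, 0]

This is the Floyd-Warshall all-pairs shortest-path computation. For each intermediate vertex k = 0, 1, …, 2, update dist[i][j] ← min(dist[i][j], dist[i][k] + dist[k][j]). The final matrix gives, for each (i, j), the minimum total weight of any directed path from i to j (possibly empty when i = j).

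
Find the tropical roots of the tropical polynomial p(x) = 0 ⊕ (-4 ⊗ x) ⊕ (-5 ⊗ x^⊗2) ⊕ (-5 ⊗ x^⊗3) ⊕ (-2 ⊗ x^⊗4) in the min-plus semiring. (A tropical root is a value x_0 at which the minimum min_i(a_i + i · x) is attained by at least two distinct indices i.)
Roots: {-3, 0, 1, 4}

Each tropical root is a break point of the lower envelope of the lines y = a_i + i · x (there are 5 lines, with slopes 0, 1, ..., 4). Only the lines that attain the minimum somewhere contribute to roots; other lines are dominated. Here the surviving (envelope) indices are i = 4, i = 3, i = 2, i = 1, i = 0.
Intersections between consecutive envelope lines give the roots: for adjacent envelope indices i < j the intersection is x = (a_i − a_j) / (j − i). Reading off the sorted break points: {-3, 0, 1, 4}.
Verification: at each break x_0, at least two indices attain the minimum of min_i(a_i + i · x_0).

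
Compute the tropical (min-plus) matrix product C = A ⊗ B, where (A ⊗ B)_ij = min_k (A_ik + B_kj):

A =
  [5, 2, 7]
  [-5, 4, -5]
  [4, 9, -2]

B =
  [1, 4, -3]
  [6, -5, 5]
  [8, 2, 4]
A ⊗ B =
  [6, -3, 2]
  [-4, -3, -8]
  [5, 0, 1]

Apply the min-plus product entry-by-entry:
  C[0][0] = min over k of (A[0][0] + B[0][0] = 5 + 1 = 6, A[0][1] + B[1][0] = 2 + 6 = 8, A[0][2] + B[2][0] = 7 + 8 = 15) = 6 (attained at k = 0)
  C[0][1] = min over k of (A[0][0] + B[0][1] = 5 + 4 = 9, A[0][1] + B[1][1] = 2 + -5 = -3, A[0][2] + B[2][1] = 7 + 2 = 9) = -3 (attained at k = 1)
  C[0][2] = min over k of (A[0][0] + B[0][2] = 5 + -3 = 2, A[0][1] + B[1][2] = 2 + 5 = 7, A[0][2] + B[2][2] = 7 + 4 = 11) = 2 (attained at k = 0)
  C[1][0] = min over k of (A[1][0] + B[0][0] = -5 + 1 = -4, A[1][1] + B[1][0] = 4 + 6 = 10, A[1][2] + B[2][0] = -5 + 8 = 3) = -4 (attained at k = 0)
  C[1][1] = min over k of (A[1][0] + B[0][1] = -5 + 4 = -1, A[1][1] + B[1][1] = 4 + -5 = -1, A[1][2] + B[2][1] = -5 + 2 = -3) = -3 (attained at k = 2)
  C[1][2] = min over k of (A[1][0] + B[0][2] = -5 + -3 = -8, A[1][1] + B[1][2] = 4 + 5 = 9, A[1][2] + B[2][2] = -5 + 4 = -1) = -8 (attained at k = 0)
  C[2][0] = min over k of (A[2][0] + B[0][0] = 4 + 1 = 5, A[2][1] + B[1][0] = 9 + 6 = 15, A[2][2] + B[2][0] = -2 + 8 = 6) = 5 (attained at k = 0)
  C[2][1] = min over k of (A[2][0] + B[0][1] = 4 + 4 = 8, A[2][1] + B[1][1] = 9 + -5 = 4, A[2][2] + B[2][1] = -2 + 2 = 0) = 0 (attained at k = 2)
  C[2][2] = min over k of (A[2][0] + B[0][2] = 4 + -3 = 1, A[2][1] + B[1][2] = 9 + 5 = 14, A[2][2] + B[2][2] = -2 + 4 = 2) = 1 (attained at k = 0)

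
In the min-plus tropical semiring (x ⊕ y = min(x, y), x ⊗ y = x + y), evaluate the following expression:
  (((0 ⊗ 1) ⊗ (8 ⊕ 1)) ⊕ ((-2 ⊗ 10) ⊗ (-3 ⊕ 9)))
(((0 ⊗ 1) ⊗ (8 ⊕ 1)) ⊕ ((-2 ⊗ 10) ⊗ (-3 ⊕ 9))) = 2

Expand innermost to outermost. Recall ⊕ takes the minimum of its arguments and ⊗ takes their sum. Working out the expression (((0 ⊗ 1) ⊗ (8 ⊕ 1)) ⊕ ((-2 ⊗ 10) ⊗ (-3 ⊕ 9))) gives 2.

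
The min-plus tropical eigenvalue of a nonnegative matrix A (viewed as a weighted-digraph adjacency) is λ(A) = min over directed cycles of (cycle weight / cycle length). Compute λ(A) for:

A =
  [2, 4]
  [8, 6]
λ(A) = 2

Enumerate directed cycles and compute their means (weight / length). Sample:
  cycle 0 → 0: weight = 2, length = 1, mean = 2/1 ≈ 2.000
  cycle 1 → 1: weight = 6, length = 1, mean = 6/1 ≈ 6.000
  cycle 0 → 1 → 0: weight = 12, length = 2, mean = 12/2 ≈ 6.000
  cycle 1 → 0 → 1: weight = 12, length = 2, mean = 12/2 ≈ 6.000
Minimum mean = 2.000, attained e.g. along the cycle 0 → 0 with weight 2 and length 1. So λ(A) = 2/1 = 2.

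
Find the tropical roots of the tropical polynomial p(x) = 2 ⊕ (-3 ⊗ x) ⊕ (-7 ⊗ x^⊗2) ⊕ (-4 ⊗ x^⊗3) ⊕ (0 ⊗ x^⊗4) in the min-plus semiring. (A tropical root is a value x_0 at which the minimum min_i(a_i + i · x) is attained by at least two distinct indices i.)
Roots: {-4, -3, 4, 5}

Each tropical root is a break point of the lower envelope of the lines y = a_i + i · x (there are 5 lines, with slopes 0, 1, ..., 4). Only the lines that attain the minimum somewhere contribute to roots; other lines are dominated. Here the surviving (envelope) indices are i = 4, i = 3, i = 2, i = 1, i = 0.
Intersections between consecutive envelope lines give the roots: for adjacent envelope indices i < j the intersection is x = (a_i − a_j) / (j − i). Reading off the sorted break points: {-4, -3, 4, 5}.
Verification: at each break x_0, at least two indices attain the minimum of min_i(a_i + i · x_0).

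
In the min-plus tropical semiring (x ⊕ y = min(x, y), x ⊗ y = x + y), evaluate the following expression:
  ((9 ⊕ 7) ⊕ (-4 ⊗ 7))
((9 ⊕ 7) ⊕ (-4 ⊗ 7)) = 3

Expand innermost to outermost. Recall ⊕ takes the minimum of its arguments and ⊗ takes their sum. Working out the expression ((9 ⊕ 7) ⊕ (-4 ⊗ 7)) gives 3.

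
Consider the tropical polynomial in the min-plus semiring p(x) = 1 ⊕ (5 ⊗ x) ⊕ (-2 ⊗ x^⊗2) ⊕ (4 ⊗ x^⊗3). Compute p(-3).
p(-3) = -8

A tropical monomial a ⊗ x^⊗i evaluates to a + i · x. Evaluating each term at x = -3:
  Term 0 contributes 1 + 0 · -3 = 1
  Term 1 contributes 5 + 1 · -3 = 2
  Term 2 contributes -2 + 2 · -3 = -8
  Term 3 contributes 4 + 3 · -3 = -5
p(-3) = ⊕ of these = min[1, 2, -8, -5] = -8.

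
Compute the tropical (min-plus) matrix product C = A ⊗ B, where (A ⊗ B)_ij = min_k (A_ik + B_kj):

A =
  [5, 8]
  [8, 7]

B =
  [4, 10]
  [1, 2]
A ⊗ B =
  [9, 10]
  [8, 9]

Apply the min-plus product entry-by-entry:
  C[0][0] = min over k of (A[0][0] + B[0][0] = 5 + 4 = 9, A[0][1] + B[1][0] = 8 + 1 = 9) = 9 (attained at k = 0)
  C[0][1] = min over k of (A[0][0] + B[0][1] = 5 + 10 = 15, A[0][1] + B[1][1] = 8 + 2 = 10) = 10 (attained at k = 1)
  C[1][0] = min over k of (A[1][0] + B[0][0] = 8 + 4 = 12, A[1][1] + B[1][0] = 7 + 1 = 8) = 8 (attained at k = 1)
  C[1][1] = min over k of (A[1][0] + B[0][1] = 8 + 10 = 18, A[1][1] + B[1][1] = 7 + 2 = 9) = 9 (attained at k = 1)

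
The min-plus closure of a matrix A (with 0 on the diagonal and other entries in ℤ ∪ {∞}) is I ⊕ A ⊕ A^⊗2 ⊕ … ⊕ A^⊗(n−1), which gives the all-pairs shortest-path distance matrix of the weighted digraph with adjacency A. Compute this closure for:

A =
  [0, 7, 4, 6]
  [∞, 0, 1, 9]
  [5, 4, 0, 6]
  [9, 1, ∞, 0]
Closure =
  [0, 7, 4, 6]
  [6, 0, 1, 7]
  [5, 4, 0, 6]
  [7, 1, 2, 0]

This is the Floyd-Warshall all-pairs shortest-path computation. For each intermediate vertex k = 0, 1, …, 3, update dist[i][j] ← min(dist[i][j], dist[i][k] + dist[k][j]). The final matrix gives, for each (i, j), the minimum total weight of any directed path from i to j (possibly empty when i = j).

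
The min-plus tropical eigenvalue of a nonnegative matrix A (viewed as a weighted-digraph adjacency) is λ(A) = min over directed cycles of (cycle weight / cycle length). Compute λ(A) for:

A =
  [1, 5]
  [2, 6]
λ(A) = 1

Enumerate directed cycles and compute their means (weight / length). Sample:
  cycle 0 → 0: weight = 1, length = 1, mean = 1/1 ≈ 1.000
  cycle 1 → 1: weight = 6, length = 1, mean = 6/1 ≈ 6.000
  cycle 0 → 1 → 0: weight = 7, length = 2, mean = 7/2 ≈ 3.500
  cycle 1 → 0 → 1: weight = 7, length = 2, mean = 7/2 ≈ 3.500
Minimum mean = 1.000, attained e.g. along the cycle 0 → 0 with weight 1 and length 1. So λ(A) = 1/1 = 1.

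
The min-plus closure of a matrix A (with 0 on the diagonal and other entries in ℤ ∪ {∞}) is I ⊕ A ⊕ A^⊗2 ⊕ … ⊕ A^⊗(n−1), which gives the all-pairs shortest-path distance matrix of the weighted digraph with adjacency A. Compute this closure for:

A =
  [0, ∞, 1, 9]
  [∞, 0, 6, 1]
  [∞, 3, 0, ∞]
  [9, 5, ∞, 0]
Closure =
  [0, 4, 1, 5]
  [10, 0, 6, 1]
  [13, 3, 0, 4]
  [9, 5, 10, 0]

This is the Floyd-Warshall all-pairs shortest-path computation. For each intermediate vertex k = 0, 1, …, 3, update dist[i][j] ← min(dist[i][j], dist[i][k] + dist[k][j]). The final matrix gives, for each (i, j), the minimum total weight of any directed path from i to j (possibly empty when i = j).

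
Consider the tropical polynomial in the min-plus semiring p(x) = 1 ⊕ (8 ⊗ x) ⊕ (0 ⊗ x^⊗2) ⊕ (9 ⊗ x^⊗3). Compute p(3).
p(3) = 1

A tropical monomial a ⊗ x^⊗i evaluates to a + i · x. Evaluating each term at x = 3:
  Term 0 contributes 1 + 0 · 3 = 1
  Term 1 contributes 8 + 1 · 3 = 11
  Term 2 contributes 0 + 2 · 3 = 6
  Term 3 contributes 9 + 3 · 3 = 18
p(3) = ⊕ of these = min[1, 11, 6, 18] = 1.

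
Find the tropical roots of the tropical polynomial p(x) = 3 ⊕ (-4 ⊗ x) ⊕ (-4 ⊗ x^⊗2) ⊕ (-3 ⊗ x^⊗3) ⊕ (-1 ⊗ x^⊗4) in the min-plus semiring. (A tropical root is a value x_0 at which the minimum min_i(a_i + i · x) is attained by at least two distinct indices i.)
Roots: {-2, -1, 0, 7}

Each tropical root is a break point of the lower envelope of the lines y = a_i + i · x (there are 5 lines, with slopes 0, 1, ..., 4). Only the lines that attain the minimum somewhere contribute to roots; other lines are dominated. Here the surviving (envelope) indices are i = 4, i = 3, i = 2, i = 1, i = 0.
Intersections between consecutive envelope lines give the roots: for adjacent envelope indices i < j the intersection is x = (a_i − a_j) / (j − i). Reading off the sorted break points: {-2, -1, 0, 7}.
Verification: at each break x_0, at least two indices attain the minimum of min_i(a_i + i · x_0).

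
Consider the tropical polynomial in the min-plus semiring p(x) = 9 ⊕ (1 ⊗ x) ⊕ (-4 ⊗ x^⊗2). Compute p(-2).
p(-2) = -8

A tropical monomial a ⊗ x^⊗i evaluates to a + i · x. Evaluating each term at x = -2:
  Term 0 contributes 9 + 0 · -2 = 9
  Term 1 contributes 1 + 1 · -2 = -1
  Term 2 contributes -4 + 2 · -2 = -8
p(-2) = ⊕ of these = min[9, -1, -8] = -8.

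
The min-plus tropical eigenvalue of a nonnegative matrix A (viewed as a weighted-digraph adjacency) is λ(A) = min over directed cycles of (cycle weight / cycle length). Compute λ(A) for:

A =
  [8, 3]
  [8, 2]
λ(A) = 2

Enumerate directed cycles and compute their means (weight / length). Sample:
  cycle 0 → 0: weight = 8, length = 1, mean = 8/1 ≈ 8.000
  cycle 1 → 1: weight = 2, length = 1, mean = 2/1 ≈ 2.000
  cycle 0 → 1 → 0: weight = 11, length = 2, mean = 11/2 ≈ 5.500
  cycle 1 → 0 → 1: weight = 11, length = 2, mean = 11/2 ≈ 5.500
Minimum mean = 2.000, attained e.g. along the cycle 1 → 1 with weight 2 and length 1. So λ(A) = 2/1 = 2.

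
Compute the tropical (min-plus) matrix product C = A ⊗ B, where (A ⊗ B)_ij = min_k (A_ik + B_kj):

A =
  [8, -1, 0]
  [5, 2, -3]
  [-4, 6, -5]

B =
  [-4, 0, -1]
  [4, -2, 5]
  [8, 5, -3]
A ⊗ B =
  [3, -3, -3]
  [1, 0, -6]
  [-8, -4, -8]

Apply the min-plus product entry-by-entry:
  C[0][0] = min over k of (A[0][0] + B[0][0] = 8 + -4 = 4, A[0][1] + B[1][0] = -1 + 4 = 3, A[0][2] + B[2][0] = 0 + 8 = 8) = 3 (attained at k = 1)
  C[0][1] = min over k of (A[0][0] + B[0][1] = 8 + 0 = 8, A[0][1] + B[1][1] = -1 + -2 = -3, A[0][2] + B[2][1] = 0 + 5 = 5) = -3 (attained at k = 1)
  C[0][2] = min over k of (A[0][0] + B[0][2] = 8 + -1 = 7, A[0][1] + B[1][2] = -1 + 5 = 4, A[0][2] + B[2][2] = 0 + -3 = -3) = -3 (attained at k = 2)
  C[1][0] = min over k of (A[1][0] + B[0][0] = 5 + -4 = 1, A[1][1] + B[1][0] = 2 + 4 = 6, A[1][2] + B[2][0] = -3 + 8 = 5) = 1 (attained at k = 0)
  C[1][1] = min over k of (A[1][0] + B[0][1] = 5 + 0 = 5, A[1][1] + B[1][1] = 2 + -2 = 0, A[1][2] + B[2][1] = -3 + 5 = 2) = 0 (attained at k = 1)
  C[1][2] = min over k of (A[1][0] + B[0][2] = 5 + -1 = 4, A[1][1] + B[1][2] = 2 + 5 = 7, A[1][2] + B[2][2] = -3 + -3 = -6) = -6 (attained at k = 2)
  C[2][0] = min over k of (A[2][0] + B[0][0] = -4 + -4 = -8, A[2][1] + B[1][0] = 6 + 4 = 10, A[2][2] + B[2][0] = -5 + 8 = 3) = -8 (attained at k = 0)
  C[2][1] = min over k of (A[2][0] + B[0][1] = -4 + 0 = -4, A[2][1] + B[1][1] = 6 + -2 = 4, A[2][2] + B[2][1] = -5 + 5 = 0) = -4 (attained at k = 0)
  C[2][2] = min over k of (A[2][0] + B[0][2] = -4 + -1 = -5, A[2][1] + B[1][2] = 6 + 5 = 11, A[2][2] + B[2][2] = -5 + -3 = -8) = -8 (attained at k = 2)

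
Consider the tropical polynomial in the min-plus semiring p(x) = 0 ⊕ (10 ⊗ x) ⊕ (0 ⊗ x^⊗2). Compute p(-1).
p(-1) = -2

A tropical monomial a ⊗ x^⊗i evaluates to a + i · x. Evaluating each term at x = -1:
  Term 0 contributes 0 + 0 · -1 = 0
  Term 1 contributes 10 + 1 · -1 = 9
  Term 2 contributes 0 + 2 · -1 = -2
p(-1) = ⊕ of these = min[0, 9, -2] = -2.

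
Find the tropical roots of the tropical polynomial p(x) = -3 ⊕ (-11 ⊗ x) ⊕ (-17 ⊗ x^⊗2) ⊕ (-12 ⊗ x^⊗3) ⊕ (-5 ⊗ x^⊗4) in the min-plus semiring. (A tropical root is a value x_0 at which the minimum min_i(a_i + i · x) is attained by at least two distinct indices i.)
Roots: {-7, -5, 6, 8}

Each tropical root is a break point of the lower envelope of the lines y = a_i + i · x (there are 5 lines, with slopes 0, 1, ..., 4). Only the lines that attain the minimum somewhere contribute to roots; other lines are dominated. Here the surviving (envelope) indices are i = 4, i = 3, i = 2, i = 1, i = 0.
Intersections between consecutive envelope lines give the roots: for adjacent envelope indices i < j the intersection is x = (a_i − a_j) / (j − i). Reading off the sorted break points: {-7, -5, 6, 8}.
Verification: at each break x_0, at least two indices attain the minimum of min_i(a_i + i · x_0).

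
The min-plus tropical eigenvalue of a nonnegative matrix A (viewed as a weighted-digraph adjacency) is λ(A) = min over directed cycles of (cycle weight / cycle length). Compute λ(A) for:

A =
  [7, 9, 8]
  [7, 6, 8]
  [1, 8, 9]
λ(A) = 9/2

Enumerate directed cycles and compute their means (weight / length). Sample:
  cycle 0 → 0: weight = 7, length = 1, mean = 7/1 ≈ 7.000
  cycle 1 → 1: weight = 6, length = 1, mean = 6/1 ≈ 6.000
  cycle 2 → 2: weight = 9, length = 1, mean = 9/1 ≈ 9.000
  cycle 0 → 1 → 0: weight = 16, length = 2, mean = 16/2 ≈ 8.000
  cycle 0 → 2 → 0: weight = 9, length = 2, mean = 9/2 ≈ 4.500
  cycle 1 → 0 → 1: weight = 16, length = 2, mean = 16/2 ≈ 8.000
Minimum mean = 4.500, attained e.g. along the cycle 0 → 2 → 0 with weight 9 and length 2. So λ(A) = 9/2 = 9/2.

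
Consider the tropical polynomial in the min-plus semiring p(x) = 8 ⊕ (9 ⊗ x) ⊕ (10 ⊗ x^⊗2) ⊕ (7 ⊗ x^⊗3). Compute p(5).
p(5) = 8

A tropical monomial a ⊗ x^⊗i evaluates to a + i · x. Evaluating each term at x = 5:
  Term 0 contributes 8 + 0 · 5 = 8
  Term 1 contributes 9 + 1 · 5 = 14
  Term 2 contributes 10 + 2 · 5 = 20
  Term 3 contributes 7 + 3 · 5 = 22
p(5) = ⊕ of these = min[8, 14, 20, 22] = 8.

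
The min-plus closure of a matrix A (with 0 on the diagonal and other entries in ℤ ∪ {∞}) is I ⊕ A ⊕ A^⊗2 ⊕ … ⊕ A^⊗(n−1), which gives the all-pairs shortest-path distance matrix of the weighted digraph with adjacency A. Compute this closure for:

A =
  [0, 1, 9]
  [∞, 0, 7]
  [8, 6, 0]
Closure =
  [0, 1, 8]
  [15, 0, 7]
  [8, 6, 0]

This is the Floyd-Warshall all-pairs shortest-path computation. For each intermediate vertex k = 0, 1, …, 2, update dist[i][j] ← min(dist[i][j], dist[i][k] + dist[k][j]). The final matrix gives, for each (i, j), the minimum total weight of any directed path from i to j (possibly empty when i = j).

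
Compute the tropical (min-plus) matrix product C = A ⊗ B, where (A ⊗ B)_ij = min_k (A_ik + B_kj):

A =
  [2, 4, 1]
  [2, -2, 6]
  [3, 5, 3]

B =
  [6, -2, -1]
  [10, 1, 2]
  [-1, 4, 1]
A ⊗ B =
  [0, 0, 1]
  [5, -1, 0]
  [2, 1, 2]

Apply the min-plus product entry-by-entry:
  C[0][0] = min over k of (A[0][0] + B[0][0] = 2 + 6 = 8, A[0][1] + B[1][0] = 4 + 10 = 14, A[0][2] + B[2][0] = 1 + -1 = 0) = 0 (attained at k = 2)
  C[0][1] = min over k of (A[0][0] + B[0][1] = 2 + -2 = 0, A[0][1] + B[1][1] = 4 + 1 = 5, A[0][2] + B[2][1] = 1 + 4 = 5) = 0 (attained at k = 0)
  C[0][2] = min over k of (A[0][0] + B[0][2] = 2 + -1 = 1, A[0][1] + B[1][2] = 4 + 2 = 6, A[0][2] + B[2][2] = 1 + 1 = 2) = 1 (attained at k = 0)
  C[1][0] = min over k of (A[1][0] + B[0][0] = 2 + 6 = 8, A[1][1] + B[1][0] = -2 + 10 = 8, A[1][2] + B[2][0] = 6 + -1 = 5) = 5 (attained at k = 2)
  C[1][1] = min over k of (A[1][0] + B[0][1] = 2 + -2 = 0, A[1][1] + B[1][1] = -2 + 1 = -1, A[1][2] + B[2][1] = 6 + 4 = 10) = -1 (attained at k = 1)
  C[1][2] = min over k of (A[1][0] + B[0][2] = 2 + -1 = 1, A[1][1] + B[1][2] = -2 + 2 = 0, A[1][2] + B[2][2] = 6 + 1 = 7) = 0 (attained at k = 1)
  C[2][0] = min over k of (A[2][0] + B[0][0] = 3 + 6 = 9, A[2][1] + B[1][0] = 5 + 10 = 15, A[2][2] + B[2][0] = 3 + -1 = 2) = 2 (attained at k = 2)
  C[2][1] = min over k of (A[2][0] + B[0][1] = 3 + -2 = 1, A[2][1] + B[1][1] = 5 + 1 = 6, A[2][2] + B[2][1] = 3 + 4 = 7) = 1 (attained at k = 0)
  C[2][2] = min over k of (A[2][0] + B[0][2] = 3 + -1 = 2, A[2][1] + B[1][2] = 5 + 2 = 7, A[2][2] + B[2][2] = 3 + 1 = 4) = 2 (attained at k = 0)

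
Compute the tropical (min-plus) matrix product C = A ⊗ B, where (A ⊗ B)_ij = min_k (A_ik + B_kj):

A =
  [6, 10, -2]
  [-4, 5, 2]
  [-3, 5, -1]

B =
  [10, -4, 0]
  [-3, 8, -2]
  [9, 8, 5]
A ⊗ B =
  [7, 2, 3]
  [2, -8, -4]
  [2, -7, -3]

Apply the min-plus product entry-by-entry:
  C[0][0] = min over k of (A[0][0] + B[0][0] = 6 + 10 = 16, A[0][1] + B[1][0] = 10 + -3 = 7, A[0][2] + B[2][0] = -2 + 9 = 7) = 7 (attained at k = 1)
  C[0][1] = min over k of (A[0][0] + B[0][1] = 6 + -4 = 2, A[0][1] + B[1][1] = 10 + 8 = 18, A[0][2] + B[2][1] = -2 + 8 = 6) = 2 (attained at k = 0)
  C[0][2] = min over k of (A[0][0] + B[0][2] = 6 + 0 = 6, A[0][1] + B[1][2] = 10 + -2 = 8, A[0][2] + B[2][2] = -2 + 5 = 3) = 3 (attained at k = 2)
  C[1][0] = min over k of (A[1][0] + B[0][0] = -4 + 10 = 6, A[1][1] + B[1][0] = 5 + -3 = 2, A[1][2] + B[2][0] = 2 + 9 = 11) = 2 (attained at k = 1)
  C[1][1] = min over k of (A[1][0] + B[0][1] = -4 + -4 = -8, A[1][1] + B[1][1] = 5 + 8 = 13, A[1][2] + B[2][1] = 2 + 8 = 10) = -8 (attained at k = 0)
  C[1][2] = min over k of (A[1][0] + B[0][2] = -4 + 0 = -4, A[1][1] + B[1][2] = 5 + -2 = 3, A[1][2] + B[2][2] = 2 + 5 = 7) = -4 (attained at k = 0)
  C[2][0] = min over k of (A[2][0] + B[0][0] = -3 + 10 = 7, A[2][1] + B[1][0] = 5 + -3 = 2, A[2][2] + B[2][0] = -1 + 9 = 8) = 2 (attained at k = 1)
  C[2][1] = min over k of (A[2][0] + B[0][1] = -3 + -4 = -7, A[2][1] + B[1][1] = 5 + 8 = 13, A[2][2] + B[2][1] = -1 + 8 = 7) = -7 (attained at k = 0)
  C[2][2] = min over k of (A[2][0] + B[0][2] = -3 + 0 = -3, A[2][1] + B[1][2] = 5 + -2 = 3, A[2][2] + B[2][2] = -1 + 5 = 4) = -3 (attained at k = 0)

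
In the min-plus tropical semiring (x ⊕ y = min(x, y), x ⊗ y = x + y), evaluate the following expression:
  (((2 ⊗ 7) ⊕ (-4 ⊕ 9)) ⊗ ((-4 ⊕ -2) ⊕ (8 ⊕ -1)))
(((2 ⊗ 7) ⊕ (-4 ⊕ 9)) ⊗ ((-4 ⊕ -2) ⊕ (8 ⊕ -1))) = -8

Expand innermost to outermost. Recall ⊕ takes the minimum of its arguments and ⊗ takes their sum. Working out the expression (((2 ⊗ 7) ⊕ (-4 ⊕ 9)) ⊗ ((-4 ⊕ -2) ⊕ (8 ⊕ -1))) gives -8.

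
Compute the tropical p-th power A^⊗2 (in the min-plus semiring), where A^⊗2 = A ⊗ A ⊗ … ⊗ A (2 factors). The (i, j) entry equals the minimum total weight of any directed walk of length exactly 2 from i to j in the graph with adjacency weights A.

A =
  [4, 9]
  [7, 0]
A^⊗2 =
  [8, 9]
  [7, 0]

Each entry (A^⊗2)_ij equals the minimum over all length-2 walks i = v_0 → v_1 → … → v_2 = j of Σ_t A[v_t][v_{t+1}]. For example, for (i, j) = (0, 1) we minimise over 2 possible intermediate vertex sequences; the minimum is 9, attained along the walk 0 → 1 → 1.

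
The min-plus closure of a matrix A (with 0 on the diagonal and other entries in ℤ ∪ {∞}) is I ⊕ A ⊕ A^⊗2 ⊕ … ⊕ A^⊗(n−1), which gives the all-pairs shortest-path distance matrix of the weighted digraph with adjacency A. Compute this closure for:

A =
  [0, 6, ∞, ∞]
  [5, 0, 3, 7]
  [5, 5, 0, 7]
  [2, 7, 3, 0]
Closure =
  [0, 6, 9, 13]
  [5, 0, 3, 7]
  [5, 5, 0, 7]
  [2, 7, 3, 0]

This is the Floyd-Warshall all-pairs shortest-path computation. For each intermediate vertex k = 0, 1, …, 3, update dist[i][j] ← min(dist[i][j], dist[i][k] + dist[k][j]). The final matrix gives, for each (i, j), the minimum total weight of any directed path from i to j (possibly empty when i = j).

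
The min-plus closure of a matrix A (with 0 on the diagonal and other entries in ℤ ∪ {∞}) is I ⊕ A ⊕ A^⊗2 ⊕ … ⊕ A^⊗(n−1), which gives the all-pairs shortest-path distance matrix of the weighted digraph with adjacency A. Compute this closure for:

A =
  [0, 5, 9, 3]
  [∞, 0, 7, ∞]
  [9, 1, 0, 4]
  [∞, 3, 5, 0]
Closure =
  [0, 5, 8, 3]
  [16, 0, 7, 11]
  [9, 1, 0, 4]
  [14, 3, 5, 0]

This is the Floyd-Warshall all-pairs shortest-path computation. For each intermediate vertex k = 0, 1, …, 3, update dist[i][j] ← min(dist[i][j], dist[i][k] + dist[k][j]). The final matrix gives, for each (i, j), the minimum total weight of any directed path from i to j (possibly empty when i = j).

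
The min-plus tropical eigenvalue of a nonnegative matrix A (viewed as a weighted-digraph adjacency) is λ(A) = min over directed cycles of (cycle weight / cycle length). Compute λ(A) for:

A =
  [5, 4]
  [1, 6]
λ(A) = 5/2

Enumerate directed cycles and compute their means (weight / length). Sample:
  cycle 0 → 0: weight = 5, length = 1, mean = 5/1 ≈ 5.000
  cycle 1 → 1: weight = 6, length = 1, mean = 6/1 ≈ 6.000
  cycle 0 → 1 → 0: weight = 5, length = 2, mean = 5/2 ≈ 2.500
  cycle 1 → 0 → 1: weight = 5, length = 2, mean = 5/2 ≈ 2.500
Minimum mean = 2.500, attained e.g. along the cycle 0 → 1 → 0 with weight 5 and length 2. So λ(A) = 5/2 = 5/2.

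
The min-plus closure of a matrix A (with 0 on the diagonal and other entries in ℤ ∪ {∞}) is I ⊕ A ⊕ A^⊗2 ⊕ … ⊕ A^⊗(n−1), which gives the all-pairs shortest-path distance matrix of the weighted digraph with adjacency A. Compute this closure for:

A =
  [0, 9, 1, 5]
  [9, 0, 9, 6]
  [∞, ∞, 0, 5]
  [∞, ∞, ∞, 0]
Closure =
  [0, 9, 1, 5]
  [9, 0, 9, 6]
  [∞, ∞, 0, 5]
  [∞, ∞, ∞, 0]

This is the Floyd-Warshall all-pairs shortest-path computation. For each intermediate vertex k = 0, 1, …, 3, update dist[i][j] ← min(dist[i][j], dist[i][k] + dist[k][j]). The final matrix gives, for each (i, j), the minimum total weight of any directed path from i to j (possibly empty when i = j).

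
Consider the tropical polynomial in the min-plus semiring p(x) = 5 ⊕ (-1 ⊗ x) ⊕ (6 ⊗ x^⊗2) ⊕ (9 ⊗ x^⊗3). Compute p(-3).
p(-3) = -4

A tropical monomial a ⊗ x^⊗i evaluates to a + i · x. Evaluating each term at x = -3:
  Term 0 contributes 5 + 0 · -3 = 5
  Term 1 contributes -1 + 1 · -3 = -4
  Term 2 contributes 6 + 2 · -3 = 0
  Term 3 contributes 9 + 3 · -3 = 0
p(-3) = ⊕ of these = min[5, -4, 0, 0] = -4.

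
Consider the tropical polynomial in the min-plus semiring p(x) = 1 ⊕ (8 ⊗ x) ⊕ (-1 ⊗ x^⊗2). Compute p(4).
p(4) = 1

A tropical monomial a ⊗ x^⊗i evaluates to a + i · x. Evaluating each term at x = 4:
  Term 0 contributes 1 + 0 · 4 = 1
  Term 1 contributes 8 + 1 · 4 = 12
  Term 2 contributes -1 + 2 · 4 = 7
p(4) = ⊕ of these = min[1, 12, 7] = 1.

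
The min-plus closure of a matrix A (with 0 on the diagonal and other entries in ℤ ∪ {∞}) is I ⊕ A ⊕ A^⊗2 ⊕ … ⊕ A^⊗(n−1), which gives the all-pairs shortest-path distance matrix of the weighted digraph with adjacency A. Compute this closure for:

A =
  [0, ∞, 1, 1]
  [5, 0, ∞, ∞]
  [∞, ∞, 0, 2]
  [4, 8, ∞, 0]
Closure =
  [0, 9, 1, 1]
  [5, 0, 6, 6]
  [6, 10, 0, 2]
  [4, 8, 5, 0]

This is the Floyd-Warshall all-pairs shortest-path computation. For each intermediate vertex k = 0, 1, …, 3, update dist[i][j] ← min(dist[i][j], dist[i][k] + dist[k][j]). The final matrix gives, for each (i, j), the minimum total weight of any directed path from i to j (possibly empty when i = j).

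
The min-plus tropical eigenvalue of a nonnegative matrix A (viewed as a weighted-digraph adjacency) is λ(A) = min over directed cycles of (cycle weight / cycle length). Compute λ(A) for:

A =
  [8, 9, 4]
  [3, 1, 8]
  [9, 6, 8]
λ(A) = 1

Enumerate directed cycles and compute their means (weight / length). Sample:
  cycle 0 → 0: weight = 8, length = 1, mean = 8/1 ≈ 8.000
  cycle 1 → 1: weight = 1, length = 1, mean = 1/1 ≈ 1.000
  cycle 2 → 2: weight = 8, length = 1, mean = 8/1 ≈ 8.000
  cycle 0 → 1 → 0: weight = 12, length = 2, mean = 12/2 ≈ 6.000
  cycle 0 → 2 → 0: weight = 13, length = 2, mean = 13/2 ≈ 6.500
  cycle 1 → 0 → 1: weight = 12, length = 2, mean = 12/2 ≈ 6.000
Minimum mean = 1.000, attained e.g. along the cycle 1 → 1 with weight 1 and length 1. So λ(A) = 1/1 = 1.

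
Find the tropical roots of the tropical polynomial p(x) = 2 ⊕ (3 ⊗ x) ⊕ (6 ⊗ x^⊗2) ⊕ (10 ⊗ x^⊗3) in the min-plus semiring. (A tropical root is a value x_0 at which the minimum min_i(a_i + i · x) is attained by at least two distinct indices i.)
Roots: {-4, -3, -1}

Each tropical root is a break point of the lower envelope of the lines y = a_i + i · x (there are 4 lines, with slopes 0, 1, ..., 3). Only the lines that attain the minimum somewhere contribute to roots; other lines are dominated. Here the surviving (envelope) indices are i = 3, i = 2, i = 1, i = 0.
Intersections between consecutive envelope lines give the roots: for adjacent envelope indices i < j the intersection is x = (a_i − a_j) / (j − i). Reading off the sorted break points: {-4, -3, -1}.
Verification: at each break x_0, at least two indices attain the minimum of min_i(a_i + i · x_0).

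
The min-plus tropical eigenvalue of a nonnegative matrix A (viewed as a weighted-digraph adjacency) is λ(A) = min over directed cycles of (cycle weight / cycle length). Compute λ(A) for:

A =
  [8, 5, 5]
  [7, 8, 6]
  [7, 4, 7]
λ(A) = 5

Enumerate directed cycles and compute their means (weight / length). Sample:
  cycle 0 → 0: weight = 8, length = 1, mean = 8/1 ≈ 8.000
  cycle 1 → 1: weight = 8, length = 1, mean = 8/1 ≈ 8.000
  cycle 2 → 2: weight = 7, length = 1, mean = 7/1 ≈ 7.000
  cycle 0 → 1 → 0: weight = 12, length = 2, mean = 12/2 ≈ 6.000
  cycle 0 → 2 → 0: weight = 12, length = 2, mean = 12/2 ≈ 6.000
  cycle 1 → 0 → 1: weight = 12, length = 2, mean = 12/2 ≈ 6.000
Minimum mean = 5.000, attained e.g. along the cycle 1 → 2 → 1 with weight 10 and length 2. So λ(A) = 10/2 = 5.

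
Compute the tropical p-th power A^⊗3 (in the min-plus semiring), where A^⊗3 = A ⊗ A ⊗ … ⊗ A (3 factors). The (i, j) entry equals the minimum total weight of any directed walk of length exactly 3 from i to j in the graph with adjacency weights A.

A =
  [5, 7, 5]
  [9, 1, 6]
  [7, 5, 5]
A^⊗3 =
  [15, 9, 14]
  [11, 3, 8]
  [15, 7, 12]

Each entry (A^⊗3)_ij equals the minimum over all length-3 walks i = v_0 → v_1 → … → v_3 = j of Σ_t A[v_t][v_{t+1}]. For example, for (i, j) = (0, 2) we minimise over 9 possible intermediate vertex sequences; the minimum is 14, attained along the walk 0 → 1 → 1 → 2.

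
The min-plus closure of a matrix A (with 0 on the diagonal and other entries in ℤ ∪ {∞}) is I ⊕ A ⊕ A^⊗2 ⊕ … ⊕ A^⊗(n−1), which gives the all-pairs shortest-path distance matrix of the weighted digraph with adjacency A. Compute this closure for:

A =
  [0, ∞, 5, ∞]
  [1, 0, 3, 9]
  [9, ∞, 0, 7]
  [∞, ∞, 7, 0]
Closure =
  [0, ∞, 5, 12]
  [1, 0, 3, 9]
  [9, ∞, 0, 7]
  [16, ∞, 7, 0]

This is the Floyd-Warshall all-pairs shortest-path computation. For each intermediate vertex k = 0, 1, …, 3, update dist[i][j] ← min(dist[i][j], dist[i][k] + dist[k][j]). The final matrix gives, for each (i, j), the minimum total weight of any directed path from i to j (possibly empty when i = j).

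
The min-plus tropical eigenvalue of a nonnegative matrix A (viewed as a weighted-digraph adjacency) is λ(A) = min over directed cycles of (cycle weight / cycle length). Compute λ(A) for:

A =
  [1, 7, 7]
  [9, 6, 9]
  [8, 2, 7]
λ(A) = 1

Enumerate directed cycles and compute their means (weight / length). Sample:
  cycle 0 → 0: weight = 1, length = 1, mean = 1/1 ≈ 1.000
  cycle 1 → 1: weight = 6, length = 1, mean = 6/1 ≈ 6.000
  cycle 2 → 2: weight = 7, length = 1, mean = 7/1 ≈ 7.000
  cycle 0 → 1 → 0: weight = 16, length = 2, mean = 16/2 ≈ 8.000
  cycle 0 → 2 → 0: weight = 15, length = 2, mean = 15/2 ≈ 7.500
  cycle 1 → 0 → 1: weight = 16, length = 2, mean = 16/2 ≈ 8.000
Minimum mean = 1.000, attained e.g. along the cycle 0 → 0 with weight 1 and length 1. So λ(A) = 1/1 = 1.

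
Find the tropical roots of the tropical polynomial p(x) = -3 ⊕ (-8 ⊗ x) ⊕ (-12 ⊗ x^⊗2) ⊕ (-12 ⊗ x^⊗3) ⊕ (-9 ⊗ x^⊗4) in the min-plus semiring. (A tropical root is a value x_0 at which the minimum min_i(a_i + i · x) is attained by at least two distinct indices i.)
Roots: {-3, 0, 4, 5}

Each tropical root is a break point of the lower envelope of the lines y = a_i + i · x (there are 5 lines, with slopes 0, 1, ..., 4). Only the lines that attain the minimum somewhere contribute to roots; other lines are dominated. Here the surviving (envelope) indices are i = 4, i = 3, i = 2, i = 1, i = 0.
Intersections between consecutive envelope lines give the roots: for adjacent envelope indices i < j the intersection is x = (a_i − a_j) / (j − i). Reading off the sorted break points: {-3, 0, 4, 5}.
Verification: at each break x_0, at least two indices attain the minimum of min_i(a_i + i · x_0).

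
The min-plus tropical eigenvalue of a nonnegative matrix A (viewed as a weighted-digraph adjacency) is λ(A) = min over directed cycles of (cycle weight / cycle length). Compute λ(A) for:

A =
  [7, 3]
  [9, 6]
λ(A) = 6

Enumerate directed cycles and compute their means (weight / length). Sample:
  cycle 0 → 0: weight = 7, length = 1, mean = 7/1 ≈ 7.000
  cycle 1 → 1: weight = 6, length = 1, mean = 6/1 ≈ 6.000
  cycle 0 → 1 → 0: weight = 12, length = 2, mean = 12/2 ≈ 6.000
  cycle 1 → 0 → 1: weight = 12, length = 2, mean = 12/2 ≈ 6.000
Minimum mean = 6.000, attained e.g. along the cycle 1 → 1 with weight 6 and length 1. So λ(A) = 6/1 = 6.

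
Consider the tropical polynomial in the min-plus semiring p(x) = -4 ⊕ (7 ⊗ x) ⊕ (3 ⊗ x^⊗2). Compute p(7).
p(7) = -4

A tropical monomial a ⊗ x^⊗i evaluates to a + i · x. Evaluating each term at x = 7:
  Term 0 contributes -4 + 0 · 7 = -4
  Term 1 contributes 7 + 1 · 7 = 14
  Term 2 contributes 3 + 2 · 7 = 17
p(7) = ⊕ of these = min[-4, 14, 17] = -4.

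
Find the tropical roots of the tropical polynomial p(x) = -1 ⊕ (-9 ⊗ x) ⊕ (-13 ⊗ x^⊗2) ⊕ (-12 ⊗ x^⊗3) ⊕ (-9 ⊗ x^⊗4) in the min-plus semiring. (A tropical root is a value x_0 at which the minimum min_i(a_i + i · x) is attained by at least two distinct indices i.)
Roots: {-3, -1, 4, 8}

Each tropical root is a break point of the lower envelope of the lines y = a_i + i · x (there are 5 lines, with slopes 0, 1, ..., 4). Only the lines that attain the minimum somewhere contribute to roots; other lines are dominated. Here the surviving (envelope) indices are i = 4, i = 3, i = 2, i = 1, i = 0.
Intersections between consecutive envelope lines give the roots: for adjacent envelope indices i < j the intersection is x = (a_i − a_j) / (j − i). Reading off the sorted break points: {-3, -1, 4, 8}.
Verification: at each break x_0, at least two indices attain the minimum of min_i(a_i + i · x_0).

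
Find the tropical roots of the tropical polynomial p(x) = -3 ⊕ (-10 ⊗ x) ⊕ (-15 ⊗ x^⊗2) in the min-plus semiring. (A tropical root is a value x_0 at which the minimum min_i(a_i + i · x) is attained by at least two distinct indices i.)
Roots: {5, 7}

Each tropical root is a break point of the lower envelope of the lines y = a_i + i · x (there are 3 lines, with slopes 0, 1, ..., 2). Only the lines that attain the minimum somewhere contribute to roots; other lines are dominated. Here the surviving (envelope) indices are i = 2, i = 1, i = 0.
Intersections between consecutive envelope lines give the roots: for adjacent envelope indices i < j the intersection is x = (a_i − a_j) / (j − i). Reading off the sorted break points: {5, 7}.
Verification: at each break x_0, at least two indices attain the minimum of min_i(a_i + i · x_0).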